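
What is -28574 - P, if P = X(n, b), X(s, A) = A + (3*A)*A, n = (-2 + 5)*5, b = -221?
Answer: -174876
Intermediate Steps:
n = 15 (n = 3*5 = 15)
X(s, A) = A + 3*A**2
P = 146302 (P = -221*(1 + 3*(-221)) = -221*(1 - 663) = -221*(-662) = 146302)
-28574 - P = -28574 - 1*146302 = -28574 - 146302 = -174876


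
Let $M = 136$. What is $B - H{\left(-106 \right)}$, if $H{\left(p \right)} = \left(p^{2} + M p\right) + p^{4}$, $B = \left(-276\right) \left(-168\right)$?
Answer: $-126198148$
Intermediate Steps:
$B = 46368$
$H{\left(p \right)} = p^{2} + p^{4} + 136 p$ ($H{\left(p \right)} = \left(p^{2} + 136 p\right) + p^{4} = p^{2} + p^{4} + 136 p$)
$B - H{\left(-106 \right)} = 46368 - - 106 \left(136 - 106 + \left(-106\right)^{3}\right) = 46368 - - 106 \left(136 - 106 - 1191016\right) = 46368 - \left(-106\right) \left(-1190986\right) = 46368 - 126244516 = -126198148$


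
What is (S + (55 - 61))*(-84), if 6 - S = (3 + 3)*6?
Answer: 3024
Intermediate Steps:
S = -30 (S = 6 - (3 + 3)*6 = 6 - 6*6 = 6 - 1*36 = 6 - 36 = -30)
(S + (55 - 61))*(-84) = (-30 + (55 - 61))*(-84) = (-30 - 6)*(-84) = -36*(-84) = 3024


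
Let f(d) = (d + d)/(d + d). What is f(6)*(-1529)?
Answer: -1529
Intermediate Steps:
f(d) = 1 (f(d) = (2*d)/((2*d)) = (2*d)*(1/(2*d)) = 1)
f(6)*(-1529) = 1*(-1529) = -1529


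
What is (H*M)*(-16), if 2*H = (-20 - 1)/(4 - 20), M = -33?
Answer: 693/2 ≈ 346.50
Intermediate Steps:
H = 21/32 (H = ((-20 - 1)/(4 - 20))/2 = (-21/(-16))/2 = (-21*(-1/16))/2 = (½)*(21/16) = 21/32 ≈ 0.65625)
(H*M)*(-16) = ((21/32)*(-33))*(-16) = -693/32*(-16) = 693/2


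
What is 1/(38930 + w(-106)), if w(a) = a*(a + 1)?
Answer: 1/50060 ≈ 1.9976e-5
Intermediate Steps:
w(a) = a*(1 + a)
1/(38930 + w(-106)) = 1/(38930 - 106*(1 - 106)) = 1/(38930 - 106*(-105)) = 1/(38930 + 11130) = 1/50060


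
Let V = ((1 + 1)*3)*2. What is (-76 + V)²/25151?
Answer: 4096/25151 ≈ 0.16286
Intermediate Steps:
V = 12 (V = (2*3)*2 = 6*2 = 12)
(-76 + V)²/25151 = (-76 + 12)²/25151 = (-64)²*(1/25151) = 4096*(1/25151) = 4096/25151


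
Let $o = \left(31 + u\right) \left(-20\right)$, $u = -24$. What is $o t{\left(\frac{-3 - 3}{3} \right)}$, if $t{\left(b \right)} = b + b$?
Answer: $560$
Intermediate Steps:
$o = -140$ ($o = \left(31 - 24\right) \left(-20\right) = 7 \left(-20\right) = -140$)
$t{\left(b \right)} = 2 b$
$o t{\left(\frac{-3 - 3}{3} \right)} = - 140 \cdot 2 \frac{-3 - 3}{3} = - 140 \cdot 2 \left(\left(-6\right) \frac{1}{3}\right) = - 140 \cdot 2 \left(-2\right) = \left(-140\right) \left(-4\right) = 560$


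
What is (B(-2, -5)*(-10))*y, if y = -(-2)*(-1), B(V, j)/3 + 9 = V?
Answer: -660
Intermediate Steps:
B(V, j) = -27 + 3*V
y = -2 (y = -1*2 = -2)
(B(-2, -5)*(-10))*y = ((-27 + 3*(-2))*(-10))*(-2) = ((-27 - 6)*(-10))*(-2) = -33*(-10)*(-2) = 330*(-2) = -660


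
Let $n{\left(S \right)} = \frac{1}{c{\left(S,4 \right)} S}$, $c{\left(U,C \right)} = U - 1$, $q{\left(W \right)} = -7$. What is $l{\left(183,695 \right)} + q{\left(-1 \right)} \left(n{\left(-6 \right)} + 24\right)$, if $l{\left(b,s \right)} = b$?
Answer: $\frac{89}{6} \approx 14.833$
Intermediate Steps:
$c{\left(U,C \right)} = -1 + U$
$n{\left(S \right)} = \frac{1}{S \left(-1 + S\right)}$ ($n{\left(S \right)} = \frac{1}{\left(-1 + S\right) S} = \frac{1}{S \left(-1 + S\right)}$)
$l{\left(183,695 \right)} + q{\left(-1 \right)} \left(n{\left(-6 \right)} + 24\right) = 183 - 7 \left(\frac{1}{\left(-6\right) \left(-1 - 6\right)} + 24\right) = 183 - 7 \left(- \frac{1}{6 \left(-7\right)} + 24\right) = 183 - 7 \left(\left(- \frac{1}{6}\right) \left(- \frac{1}{7}\right) + 24\right) = 183 - 7 \left(\frac{1}{42} + 24\right) = 183 - \frac{1009}{6} = \frac{89}{6}$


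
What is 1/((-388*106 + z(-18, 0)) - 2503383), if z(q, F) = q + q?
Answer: -1/2544547 ≈ -3.9300e-7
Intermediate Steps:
z(q, F) = 2*q
1/((-388*106 + z(-18, 0)) - 2503383) = 1/((-388*106 + 2*(-18)) - 2503383) = 1/((-41128 - 36) - 2503383) = 1/(-41164 - 2503383) = 1/(-2544547) = -1/2544547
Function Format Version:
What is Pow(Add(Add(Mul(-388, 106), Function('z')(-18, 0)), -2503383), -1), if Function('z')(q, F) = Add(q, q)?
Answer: Rational(-1, 2544547) ≈ -3.9300e-7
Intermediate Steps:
Function('z')(q, F) = Mul(2, q)
Pow(Add(Add(Mul(-388, 106), Function('z')(-18, 0)), -2503383), -1) = Pow(Add(Add(Mul(-388, 106), Mul(2, -18)), -2503383), -1) = Pow(Add(Add(-41128, -36), -2503383), -1) = Pow(Add(-41164, -2503383), -1) = Pow(-2544547, -1) = Rational(-1, 2544547)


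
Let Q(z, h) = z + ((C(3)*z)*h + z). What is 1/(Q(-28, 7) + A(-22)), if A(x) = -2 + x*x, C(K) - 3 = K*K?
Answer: -1/1926 ≈ -0.00051921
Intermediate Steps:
C(K) = 3 + K² (C(K) = 3 + K*K = 3 + K²)
Q(z, h) = 2*z + 12*h*z (Q(z, h) = z + (((3 + 3²)*z)*h + z) = z + (((3 + 9)*z)*h + z) = z + ((12*z)*h + z) = z + (12*h*z + z) = z + (z + 12*h*z) = 2*z + 12*h*z)
A(x) = -2 + x²
1/(Q(-28, 7) + A(-22)) = 1/(2*(-28)*(1 + 6*7) + (-2 + (-22)²)) = 1/(2*(-28)*(1 + 42) + (-2 + 484)) = 1/(2*(-28)*43 + 482) = 1/(-2408 + 482) = 1/(-1926) = -1/1926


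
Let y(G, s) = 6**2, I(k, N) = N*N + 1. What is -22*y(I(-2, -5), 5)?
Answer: -792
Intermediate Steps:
I(k, N) = 1 + N**2 (I(k, N) = N**2 + 1 = 1 + N**2)
y(G, s) = 36
-22*y(I(-2, -5), 5) = -22*36 = -792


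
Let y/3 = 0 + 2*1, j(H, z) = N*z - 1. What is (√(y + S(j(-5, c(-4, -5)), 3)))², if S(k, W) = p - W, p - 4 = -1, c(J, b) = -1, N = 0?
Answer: 6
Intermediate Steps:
p = 3 (p = 4 - 1 = 3)
j(H, z) = -1 (j(H, z) = 0*z - 1 = 0 - 1 = -1)
y = 6 (y = 3*(0 + 2*1) = 3*(0 + 2) = 3*2 = 6)
S(k, W) = 3 - W
(√(y + S(j(-5, c(-4, -5)), 3)))² = (√(6 + (3 - 1*3)))² = (√(6 + (3 - 3)))² = (√(6 + 0))² = (√6)² = 6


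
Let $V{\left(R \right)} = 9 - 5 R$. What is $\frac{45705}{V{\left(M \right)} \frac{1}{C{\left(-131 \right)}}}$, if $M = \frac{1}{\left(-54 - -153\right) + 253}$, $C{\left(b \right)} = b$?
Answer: $- \frac{2107548960}{3163} \approx -6.6631 \cdot 10^{5}$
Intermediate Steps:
$M = \frac{1}{352}$ ($M = \frac{1}{\left(-54 + 153\right) + 253} = \frac{1}{99 + 253} = \frac{1}{352} \approx 0.0028409$)
$\frac{45705}{V{\left(M \right)} \frac{1}{C{\left(-131 \right)}}} = \frac{45705}{\left(9 - \frac{5}{352}\right) \frac{1}{-131}} = \frac{45705}{\left(9 - \frac{5}{352}\right) \left(- \frac{1}{131}\right)} = \frac{45705}{\frac{3163}{352} \left(- \frac{1}{131}\right)} = \frac{45705}{- \frac{3163}{46112}} = 45705 \left(- \frac{46112}{3163}\right) = - \frac{2107548960}{3163}$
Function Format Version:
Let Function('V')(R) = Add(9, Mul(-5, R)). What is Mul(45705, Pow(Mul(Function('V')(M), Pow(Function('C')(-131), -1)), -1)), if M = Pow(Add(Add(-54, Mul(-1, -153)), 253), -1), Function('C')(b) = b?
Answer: Rational(-2107548960, 3163) ≈ -6.6631e+5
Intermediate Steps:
M = Rational(1, 352) (M = Pow(Add(Add(-54, 153), 253), -1) = Pow(Add(99, 253), -1) = Pow(352, -1) = Rational(1, 352) ≈ 0.0028409)
Mul(45705, Pow(Mul(Function('V')(M), Pow(Function('C')(-131), -1)), -1)) = Mul(45705, Pow(Mul(Add(9, Mul(-5, Rational(1, 352))), Pow(-131, -1)), -1)) = Mul(45705, Pow(Mul(Add(9, Rational(-5, 352)), Rational(-1, 131)), -1)) = Mul(45705, Pow(Mul(Rational(3163, 352), Rational(-1, 131)), -1)) = Mul(45705, Pow(Rational(-3163, 46112), -1)) = Mul(45705, Rational(-46112, 3163)) = Rational(-2107548960, 3163)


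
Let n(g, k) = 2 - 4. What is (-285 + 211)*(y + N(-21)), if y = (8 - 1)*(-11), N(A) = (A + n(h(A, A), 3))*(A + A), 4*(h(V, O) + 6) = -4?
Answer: -65786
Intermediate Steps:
h(V, O) = -7 (h(V, O) = -6 + (¼)*(-4) = -6 - 1 = -7)
n(g, k) = -2
N(A) = 2*A*(-2 + A) (N(A) = (A - 2)*(A + A) = (-2 + A)*(2*A) = 2*A*(-2 + A))
y = -77 (y = 7*(-11) = -77)
(-285 + 211)*(y + N(-21)) = (-285 + 211)*(-77 + 2*(-21)*(-2 - 21)) = -74*(-77 + 2*(-21)*(-23)) = -74*(-77 + 966) = -74*889 = -65786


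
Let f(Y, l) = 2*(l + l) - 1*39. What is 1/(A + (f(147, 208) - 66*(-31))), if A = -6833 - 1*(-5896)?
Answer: 1/1902 ≈ 0.00052576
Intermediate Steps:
f(Y, l) = -39 + 4*l (f(Y, l) = 2*(2*l) - 39 = 4*l - 39 = -39 + 4*l)
A = -937 (A = -6833 + 5896 = -937)
1/(A + (f(147, 208) - 66*(-31))) = 1/(-937 + ((-39 + 4*208) - 66*(-31))) = 1/(-937 + ((-39 + 832) - 1*(-2046))) = 1/(-937 + (793 + 2046)) = 1/(-937 + 2839) = 1/1902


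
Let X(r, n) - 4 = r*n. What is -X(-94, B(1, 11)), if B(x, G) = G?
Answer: 1030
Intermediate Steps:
X(r, n) = 4 + n*r (X(r, n) = 4 + r*n = 4 + n*r)
-X(-94, B(1, 11)) = -(4 + 11*(-94)) = -(4 - 1034) = -1*(-1030) = 1030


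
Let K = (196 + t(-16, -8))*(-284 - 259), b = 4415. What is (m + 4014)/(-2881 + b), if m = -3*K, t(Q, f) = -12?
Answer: 151875/767 ≈ 198.01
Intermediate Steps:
K = -99912 (K = (196 - 12)*(-284 - 259) = 184*(-543) = -99912)
m = 299736 (m = -3*(-99912) = 299736)
(m + 4014)/(-2881 + b) = (299736 + 4014)/(-2881 + 4415) = 303750/1534 = 303750*(1/1534) = 151875/767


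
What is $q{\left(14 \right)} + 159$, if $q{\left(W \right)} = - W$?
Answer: $145$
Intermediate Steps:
$q{\left(14 \right)} + 159 = \left(-1\right) 14 + 159 = -14 + 159 = 145$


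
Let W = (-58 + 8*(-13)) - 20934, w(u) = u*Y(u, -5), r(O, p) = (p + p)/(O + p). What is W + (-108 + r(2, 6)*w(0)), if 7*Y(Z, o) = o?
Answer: -21204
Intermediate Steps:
Y(Z, o) = o/7
r(O, p) = 2*p/(O + p) (r(O, p) = (2*p)/(O + p) = 2*p/(O + p))
w(u) = -5*u/7 (w(u) = u*((⅐)*(-5)) = u*(-5/7) = -5*u/7)
W = -21096 (W = (-58 - 104) - 20934 = -162 - 20934 = -21096)
W + (-108 + r(2, 6)*w(0)) = -21096 + (-108 + (2*6/(2 + 6))*(-5/7*0)) = -21096 + (-108 + (2*6/8)*0) = -21096 + (-108 + (2*6*(⅛))*0) = -21096 + (-108 + (3/2)*0) = -21096 + (-108 + 0) = -21096 - 108 = -21204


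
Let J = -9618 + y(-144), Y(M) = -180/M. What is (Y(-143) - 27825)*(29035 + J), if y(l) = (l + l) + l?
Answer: -75537423075/143 ≈ -5.2823e+8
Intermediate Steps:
y(l) = 3*l (y(l) = 2*l + l = 3*l)
J = -10050 (J = -9618 + 3*(-144) = -9618 - 432 = -10050)
(Y(-143) - 27825)*(29035 + J) = (-180/(-143) - 27825)*(29035 - 10050) = (-180*(-1/143) - 27825)*18985 = (180/143 - 27825)*18985 = -3978795/143*18985 = -75537423075/143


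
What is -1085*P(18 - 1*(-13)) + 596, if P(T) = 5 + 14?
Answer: -20019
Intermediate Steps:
P(T) = 19
-1085*P(18 - 1*(-13)) + 596 = -1085*19 + 596 = -20615 + 596 = -20019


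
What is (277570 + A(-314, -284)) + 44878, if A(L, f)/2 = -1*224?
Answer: 322000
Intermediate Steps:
A(L, f) = -448 (A(L, f) = 2*(-1*224) = 2*(-224) = -448)
(277570 + A(-314, -284)) + 44878 = (277570 - 448) + 44878 = 277122 + 44878 = 322000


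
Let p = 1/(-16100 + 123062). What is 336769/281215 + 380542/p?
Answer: 11446444146542629/281215 ≈ 4.0704e+10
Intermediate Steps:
p = 1/106962 ≈ 9.3491e-6
336769/281215 + 380542/p = 336769/281215 + 380542/(1/106962) = 336769*(1/281215) + 380542*106962 = 336769/281215 + 40703533404 = 11446444146542629/281215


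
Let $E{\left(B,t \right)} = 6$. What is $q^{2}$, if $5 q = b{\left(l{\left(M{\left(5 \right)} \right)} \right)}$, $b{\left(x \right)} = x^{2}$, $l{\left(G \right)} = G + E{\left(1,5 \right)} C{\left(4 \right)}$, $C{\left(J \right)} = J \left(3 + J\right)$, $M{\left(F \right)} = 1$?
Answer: $\frac{815730721}{25} \approx 3.2629 \cdot 10^{7}$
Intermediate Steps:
$l{\left(G \right)} = 168 + G$ ($l{\left(G \right)} = G + 6 \cdot 4 \left(3 + 4\right) = G + 6 \cdot 4 \cdot 7 = G + 6 \cdot 28 = G + 168 = 168 + G$)
$q = \frac{28561}{5}$ ($q = \frac{\left(168 + 1\right)^{2}}{5} = \frac{169^{2}}{5} = \frac{1}{5} \cdot 28561 = \frac{28561}{5} \approx 5712.2$)
$q^{2} = \left(\frac{28561}{5}\right)^{2} = \frac{815730721}{25}$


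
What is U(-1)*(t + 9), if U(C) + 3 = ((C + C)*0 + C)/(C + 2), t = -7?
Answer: -8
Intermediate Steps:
U(C) = -3 + C/(2 + C) (U(C) = -3 + ((C + C)*0 + C)/(C + 2) = -3 + ((2*C)*0 + C)/(2 + C) = -3 + (0 + C)/(2 + C) = -3 + C/(2 + C))
U(-1)*(t + 9) = (2*(-3 - 1*(-1))/(2 - 1))*(-7 + 9) = (2*(-3 + 1)/1)*2 = (2*1*(-2))*2 = -4*2 = -8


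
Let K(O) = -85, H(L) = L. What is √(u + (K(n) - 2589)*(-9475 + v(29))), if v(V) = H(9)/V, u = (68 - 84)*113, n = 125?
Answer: 2*√5326370927/29 ≈ 5033.2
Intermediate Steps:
u = -1808 (u = -16*113 = -1808)
v(V) = 9/V
√(u + (K(n) - 2589)*(-9475 + v(29))) = √(-1808 + (-85 - 2589)*(-9475 + 9/29)) = √(-1808 - 2674*(-9475 + 9*(1/29))) = √(-1808 - 2674*(-9475 + 9/29)) = √(-1808 - 2674*(-274766/29)) = √(-1808 + 734724284/29) = √(734671852/29) = 2*√5326370927/29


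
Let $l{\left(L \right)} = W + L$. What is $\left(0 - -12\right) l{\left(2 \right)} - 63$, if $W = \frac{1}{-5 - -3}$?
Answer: $-45$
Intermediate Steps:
$W = - \frac{1}{2}$ ($W = \frac{1}{-5 + 3} = \frac{1}{-2} = - \frac{1}{2} \approx -0.5$)
$l{\left(L \right)} = - \frac{1}{2} + L$
$\left(0 - -12\right) l{\left(2 \right)} - 63 = \left(0 - -12\right) \left(- \frac{1}{2} + 2\right) - 63 = \left(0 + 12\right) \frac{3}{2} - 63 = 12 \cdot \frac{3}{2} - 63 = 18 - 63 = -45$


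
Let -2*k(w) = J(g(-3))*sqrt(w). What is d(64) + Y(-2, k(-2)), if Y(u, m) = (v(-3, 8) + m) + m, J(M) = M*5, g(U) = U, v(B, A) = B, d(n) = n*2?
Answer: 125 + 15*I*sqrt(2) ≈ 125.0 + 21.213*I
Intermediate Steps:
d(n) = 2*n
J(M) = 5*M
k(w) = 15*sqrt(w)/2 (k(w) = -5*(-3)*sqrt(w)/2 = -(-15)*sqrt(w)/2 = 15*sqrt(w)/2)
Y(u, m) = -3 + 2*m (Y(u, m) = (-3 + m) + m = -3 + 2*m)
d(64) + Y(-2, k(-2)) = 2*64 + (-3 + 2*(15*sqrt(-2)/2)) = 128 + (-3 + 2*(15*(I*sqrt(2))/2)) = 128 + (-3 + 2*(15*I*sqrt(2)/2)) = 128 + (-3 + 15*I*sqrt(2)) = 125 + 15*I*sqrt(2)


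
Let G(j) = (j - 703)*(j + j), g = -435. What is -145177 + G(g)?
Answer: 844883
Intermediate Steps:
G(j) = 2*j*(-703 + j) (G(j) = (-703 + j)*(2*j) = 2*j*(-703 + j))
-145177 + G(g) = -145177 + 2*(-435)*(-703 - 435) = -145177 + 2*(-435)*(-1138) = -145177 + 990060 = 844883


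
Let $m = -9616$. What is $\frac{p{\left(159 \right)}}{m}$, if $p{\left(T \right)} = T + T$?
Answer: $- \frac{159}{4808} \approx -0.03307$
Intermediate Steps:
$p{\left(T \right)} = 2 T$
$\frac{p{\left(159 \right)}}{m} = \frac{2 \cdot 159}{-9616} = 318 \left(- \frac{1}{9616}\right) = - \frac{159}{4808}$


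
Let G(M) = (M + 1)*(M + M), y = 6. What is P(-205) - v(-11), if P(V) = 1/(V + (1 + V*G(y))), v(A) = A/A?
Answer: -17425/17424 ≈ -1.0001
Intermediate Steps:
G(M) = 2*M*(1 + M) (G(M) = (1 + M)*(2*M) = 2*M*(1 + M))
v(A) = 1
P(V) = 1/(1 + 85*V) (P(V) = 1/(V + (1 + V*(2*6*(1 + 6)))) = 1/(V + (1 + V*(2*6*7))) = 1/(V + (1 + V*84)) = 1/(V + (1 + 84*V)) = 1/(1 + 85*V))
P(-205) - v(-11) = 1/(1 + 85*(-205)) - 1*1 = 1/(1 - 17425) - 1 = 1/(-17424) - 1 = -1/17424 - 1 = -17425/17424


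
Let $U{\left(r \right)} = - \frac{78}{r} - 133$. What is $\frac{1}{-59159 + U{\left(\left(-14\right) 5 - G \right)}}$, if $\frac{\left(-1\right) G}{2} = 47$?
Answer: $- \frac{4}{237181} \approx -1.6865 \cdot 10^{-5}$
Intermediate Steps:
$G = -94$ ($G = \left(-2\right) 47 = -94$)
$U{\left(r \right)} = -133 - \frac{78}{r}$
$\frac{1}{-59159 + U{\left(\left(-14\right) 5 - G \right)}} = \frac{1}{-59159 - \left(133 + \frac{78}{\left(-14\right) 5 - -94}\right)} = \frac{1}{-59159 - \left(133 + \frac{78}{-70 + 94}\right)} = \frac{1}{-59159 - \left(133 + \frac{78}{24}\right)} = \frac{1}{-59159 - \frac{545}{4}} = \frac{1}{- \frac{237181}{4}} = - \frac{4}{237181}$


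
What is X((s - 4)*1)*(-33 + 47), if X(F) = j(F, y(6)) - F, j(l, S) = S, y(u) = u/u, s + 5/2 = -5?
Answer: 175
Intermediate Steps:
s = -15/2 (s = -5/2 - 5 = -15/2 ≈ -7.5000)
y(u) = 1
X(F) = 1 - F
X((s - 4)*1)*(-33 + 47) = (1 - (-15/2 - 4))*(-33 + 47) = (1 - (-23)/2)*14 = (1 - 1*(-23/2))*14 = (1 + 23/2)*14 = (25/2)*14 = 175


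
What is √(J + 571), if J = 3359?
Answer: √3930 ≈ 62.690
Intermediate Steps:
√(J + 571) = √(3359 + 571) = √3930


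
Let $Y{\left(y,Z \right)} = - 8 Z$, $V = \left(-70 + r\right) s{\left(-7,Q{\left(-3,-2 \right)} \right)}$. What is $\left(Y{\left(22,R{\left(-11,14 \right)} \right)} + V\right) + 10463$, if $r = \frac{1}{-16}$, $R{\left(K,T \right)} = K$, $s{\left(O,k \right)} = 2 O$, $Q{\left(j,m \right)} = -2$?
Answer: $\frac{92255}{8} \approx 11532.0$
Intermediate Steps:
$r = - \frac{1}{16} \approx -0.0625$
$V = \frac{7847}{8}$ ($V = \left(-70 - \frac{1}{16}\right) 2 \left(-7\right) = \left(- \frac{1121}{16}\right) \left(-14\right) = \frac{7847}{8} \approx 980.88$)
$\left(Y{\left(22,R{\left(-11,14 \right)} \right)} + V\right) + 10463 = \left(\left(-8\right) \left(-11\right) + \frac{7847}{8}\right) + 10463 = \left(88 + \frac{7847}{8}\right) + 10463 = \frac{8551}{8} + 10463 = \frac{92255}{8}$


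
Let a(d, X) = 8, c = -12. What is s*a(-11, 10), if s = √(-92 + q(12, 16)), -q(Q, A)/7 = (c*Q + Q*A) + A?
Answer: 48*I*√15 ≈ 185.9*I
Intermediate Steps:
q(Q, A) = -7*A + 84*Q - 7*A*Q (q(Q, A) = -7*((-12*Q + Q*A) + A) = -7*((-12*Q + A*Q) + A) = -7*(A - 12*Q + A*Q) = -7*A + 84*Q - 7*A*Q)
s = 6*I*√15 (s = √(-92 + (-7*16 + 84*12 - 7*16*12)) = √(-92 + (-112 + 1008 - 1344)) = √(-92 - 448) = √(-540) = 6*I*√15 ≈ 23.238*I)
s*a(-11, 10) = (6*I*√15)*8 = 48*I*√15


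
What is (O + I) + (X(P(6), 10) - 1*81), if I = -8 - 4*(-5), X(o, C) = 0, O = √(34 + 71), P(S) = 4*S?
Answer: -69 + √105 ≈ -58.753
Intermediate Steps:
O = √105 ≈ 10.247
I = 12 (I = -8 + 20 = 12)
(O + I) + (X(P(6), 10) - 1*81) = (√105 + 12) + (0 - 1*81) = (12 + √105) + (0 - 81) = (12 + √105) - 81 = -69 + √105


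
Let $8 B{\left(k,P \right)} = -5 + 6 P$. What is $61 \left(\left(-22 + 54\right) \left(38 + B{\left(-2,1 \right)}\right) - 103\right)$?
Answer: $68137$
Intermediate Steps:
$B{\left(k,P \right)} = - \frac{5}{8} + \frac{3 P}{4}$ ($B{\left(k,P \right)} = \frac{-5 + 6 P}{8} = - \frac{5}{8} + \frac{3 P}{4}$)
$61 \left(\left(-22 + 54\right) \left(38 + B{\left(-2,1 \right)}\right) - 103\right) = 61 \left(\left(-22 + 54\right) \left(38 + \left(- \frac{5}{8} + \frac{3}{4} \cdot 1\right)\right) - 103\right) = 61 \left(32 \left(38 + \left(- \frac{5}{8} + \frac{3}{4}\right)\right) - 103\right) = 61 \left(32 \left(38 + \frac{1}{8}\right) - 103\right) = 61 \left(32 \cdot \frac{305}{8} - 103\right) = 61 \left(1220 - 103\right) = 61 \cdot 1117 = 68137$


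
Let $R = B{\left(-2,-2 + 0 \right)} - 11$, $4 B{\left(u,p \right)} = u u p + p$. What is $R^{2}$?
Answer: $\frac{729}{4} \approx 182.25$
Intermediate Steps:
$B{\left(u,p \right)} = \frac{p}{4} + \frac{p u^{2}}{4}$ ($B{\left(u,p \right)} = \frac{u u p + p}{4} = \frac{u^{2} p + p}{4} = \frac{p u^{2} + p}{4} = \frac{p + p u^{2}}{4} = \frac{p}{4} + \frac{p u^{2}}{4}$)
$R = - \frac{27}{2}$ ($R = \frac{\left(-2 + 0\right) \left(1 + \left(-2\right)^{2}\right)}{4} - 11 = \frac{1}{4} \left(-2\right) \left(1 + 4\right) - 11 = \frac{1}{4} \left(-2\right) 5 - 11 = - \frac{5}{2} - 11 = - \frac{27}{2} \approx -13.5$)
$R^{2} = \left(- \frac{27}{2}\right)^{2} = \frac{729}{4}$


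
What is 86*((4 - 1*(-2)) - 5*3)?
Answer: -774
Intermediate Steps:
86*((4 - 1*(-2)) - 5*3) = 86*((4 + 2) - 15) = 86*(6 - 15) = 86*(-9) = -774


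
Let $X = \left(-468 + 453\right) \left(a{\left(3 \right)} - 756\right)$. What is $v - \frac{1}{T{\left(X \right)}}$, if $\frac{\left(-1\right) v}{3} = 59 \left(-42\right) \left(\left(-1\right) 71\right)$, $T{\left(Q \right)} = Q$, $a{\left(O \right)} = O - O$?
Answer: $- \frac{5985410761}{11340} \approx -5.2781 \cdot 10^{5}$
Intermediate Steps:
$a{\left(O \right)} = 0$
$X = 11340$ ($X = \left(-468 + 453\right) \left(0 - 756\right) = \left(-15\right) \left(-756\right) = 11340$)
$v = -527814$ ($v = - 3 \cdot 59 \left(-42\right) \left(\left(-1\right) 71\right) = - 3 \left(\left(-2478\right) \left(-71\right)\right) = \left(-3\right) 175938 = -527814$)
$v - \frac{1}{T{\left(X \right)}} = -527814 - \frac{1}{11340} = - \frac{5985410761}{11340}$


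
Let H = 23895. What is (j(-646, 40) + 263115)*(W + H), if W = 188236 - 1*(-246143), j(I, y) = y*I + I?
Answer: 108440918346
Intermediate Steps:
j(I, y) = I + I*y (j(I, y) = I*y + I = I + I*y)
W = 434379 (W = 188236 + 246143 = 434379)
(j(-646, 40) + 263115)*(W + H) = (-646*(1 + 40) + 263115)*(434379 + 23895) = (-646*41 + 263115)*458274 = (-26486 + 263115)*458274 = 236629*458274 = 108440918346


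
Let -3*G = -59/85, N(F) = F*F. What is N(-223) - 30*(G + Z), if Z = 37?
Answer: 826405/17 ≈ 48612.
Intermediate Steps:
N(F) = F**2
G = 59/255 (G = -(-59)/(3*85) = -1/3*(-59/85) = 59/255 ≈ 0.23137)
N(-223) - 30*(G + Z) = (-223)**2 - 30*(59/255 + 37) = 49729 - 30*9494/255 = 49729 - 1*18988/17 = 49729 - 18988/17 = 826405/17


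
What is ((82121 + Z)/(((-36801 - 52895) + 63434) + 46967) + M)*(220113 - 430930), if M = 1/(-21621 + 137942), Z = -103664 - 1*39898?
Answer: 1506679132628352/2408426305 ≈ 6.2559e+5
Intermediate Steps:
Z = -143562 (Z = -103664 - 39898 = -143562)
M = 1/116321 ≈ 8.5969e-6
((82121 + Z)/(((-36801 - 52895) + 63434) + 46967) + M)*(220113 - 430930) = ((82121 - 143562)/(((-36801 - 52895) + 63434) + 46967) + 1/116321)*(220113 - 430930) = (-61441/((-89696 + 63434) + 46967) + 1/116321)*(-210817) = (-61441/(-26262 + 46967) + 1/116321)*(-210817) = (-61441/20705 + 1/116321)*(-210817) = -7146857856/2408426305*(-210817) = 1506679132628352/2408426305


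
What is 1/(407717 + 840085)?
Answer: 1/1247802 ≈ 8.0141e-7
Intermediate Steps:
1/(407717 + 840085) = 1/1247802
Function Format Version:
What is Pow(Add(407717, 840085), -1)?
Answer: Rational(1, 1247802) ≈ 8.0141e-7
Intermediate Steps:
Pow(Add(407717, 840085), -1) = Pow(1247802, -1) = Rational(1, 1247802)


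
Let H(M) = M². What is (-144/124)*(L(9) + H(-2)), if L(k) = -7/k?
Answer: -116/31 ≈ -3.7419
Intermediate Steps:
(-144/124)*(L(9) + H(-2)) = (-144/124)*(-7/9 + (-2)²) = (-144*1/124)*(-7*⅑ + 4) = -36*(-7/9 + 4)/31 = -36/31*29/9 = -116/31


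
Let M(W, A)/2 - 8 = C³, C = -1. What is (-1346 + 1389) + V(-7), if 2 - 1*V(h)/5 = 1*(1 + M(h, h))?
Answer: -22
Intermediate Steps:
M(W, A) = 14 (M(W, A) = 16 + 2*(-1)³ = 16 + 2*(-1) = 16 - 2 = 14)
V(h) = -65 (V(h) = 10 - 5*(1 + 14) = 10 - 5*15 = 10 - 75 = -65)
(-1346 + 1389) + V(-7) = (-1346 + 1389) - 65 = 43 - 65 = -22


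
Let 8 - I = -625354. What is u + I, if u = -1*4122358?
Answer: -3496996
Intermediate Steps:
I = 625362 (I = 8 - 1*(-625354) = 8 + 625354 = 625362)
u = -4122358
u + I = -4122358 + 625362 = -3496996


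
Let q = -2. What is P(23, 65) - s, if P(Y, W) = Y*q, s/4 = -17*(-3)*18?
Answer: -3718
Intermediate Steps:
s = 3672 (s = 4*(-17*(-3)*18) = 4*(51*18) = 4*918 = 3672)
P(Y, W) = -2*Y (P(Y, W) = Y*(-2) = -2*Y)
P(23, 65) - s = -2*23 - 1*3672 = -46 - 3672 = -3718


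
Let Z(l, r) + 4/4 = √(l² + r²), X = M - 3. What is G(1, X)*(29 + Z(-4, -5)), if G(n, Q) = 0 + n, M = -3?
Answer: 28 + √41 ≈ 34.403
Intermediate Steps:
X = -6 (X = -3 - 3 = -6)
G(n, Q) = n
Z(l, r) = -1 + √(l² + r²)
G(1, X)*(29 + Z(-4, -5)) = 1*(29 + (-1 + √((-4)² + (-5)²))) = 1*(29 + (-1 + √(16 + 25))) = 1*(29 + (-1 + √41)) = 1*(28 + √41) = 28 + √41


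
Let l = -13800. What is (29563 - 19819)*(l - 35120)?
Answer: -476676480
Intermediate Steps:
(29563 - 19819)*(l - 35120) = (29563 - 19819)*(-13800 - 35120) = 9744*(-48920) = -476676480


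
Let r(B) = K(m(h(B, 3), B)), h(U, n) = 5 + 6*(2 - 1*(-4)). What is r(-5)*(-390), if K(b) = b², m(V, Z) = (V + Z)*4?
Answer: -8087040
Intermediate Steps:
h(U, n) = 41 (h(U, n) = 5 + 6*(2 + 4) = 5 + 6*6 = 5 + 36 = 41)
m(V, Z) = 4*V + 4*Z
r(B) = (164 + 4*B)² (r(B) = (4*41 + 4*B)² = (164 + 4*B)²)
r(-5)*(-390) = (16*(41 - 5)²)*(-390) = (16*36²)*(-390) = (16*1296)*(-390) = 20736*(-390) = -8087040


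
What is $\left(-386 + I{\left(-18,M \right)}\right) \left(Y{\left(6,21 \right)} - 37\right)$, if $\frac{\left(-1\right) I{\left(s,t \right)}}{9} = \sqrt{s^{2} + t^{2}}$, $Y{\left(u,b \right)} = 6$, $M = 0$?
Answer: $16988$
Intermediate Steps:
$I{\left(s,t \right)} = - 9 \sqrt{s^{2} + t^{2}}$
$\left(-386 + I{\left(-18,M \right)}\right) \left(Y{\left(6,21 \right)} - 37\right) = \left(-386 - 9 \sqrt{\left(-18\right)^{2} + 0^{2}}\right) \left(6 - 37\right) = \left(-386 - 9 \sqrt{324 + 0}\right) \left(-31\right) = \left(-386 - 9 \sqrt{324}\right) \left(-31\right) = \left(-386 - 162\right) \left(-31\right) = \left(-548\right) \left(-31\right) = 16988$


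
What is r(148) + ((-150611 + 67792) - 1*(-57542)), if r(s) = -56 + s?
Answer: -25185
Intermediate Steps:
r(148) + ((-150611 + 67792) - 1*(-57542)) = (-56 + 148) + ((-150611 + 67792) - 1*(-57542)) = 92 + (-82819 + 57542) = 92 - 25277 = -25185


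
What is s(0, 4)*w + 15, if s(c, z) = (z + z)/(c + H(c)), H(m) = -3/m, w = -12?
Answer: 15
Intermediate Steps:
s(c, z) = 2*z/(c - 3/c) (s(c, z) = (z + z)/(c - 3/c) = (2*z)/(c - 3/c) = 2*z/(c - 3/c))
s(0, 4)*w + 15 = (2*0*4/(-3 + 0²))*(-12) + 15 = (2*0*4/(-3 + 0))*(-12) + 15 = (2*0*4/(-3))*(-12) + 15 = (2*0*4*(-⅓))*(-12) + 15 = 0*(-12) + 15 = 0 + 15 = 15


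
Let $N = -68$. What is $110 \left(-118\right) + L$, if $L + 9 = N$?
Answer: $-13057$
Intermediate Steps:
$L = -77$ ($L = -9 - 68 = -77$)
$110 \left(-118\right) + L = 110 \left(-118\right) - 77 = -12980 - 77 = -13057$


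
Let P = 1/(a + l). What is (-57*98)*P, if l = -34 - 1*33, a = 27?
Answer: 2793/20 ≈ 139.65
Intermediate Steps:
l = -67 (l = -34 - 33 = -67)
P = -1/40 (P = 1/(27 - 67) = 1/(-40) = -1/40 ≈ -0.025000)
(-57*98)*P = -57*98*(-1/40) = -5586*(-1/40) = 2793/20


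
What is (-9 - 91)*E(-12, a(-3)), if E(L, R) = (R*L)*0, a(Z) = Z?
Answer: 0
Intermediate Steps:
E(L, R) = 0 (E(L, R) = (L*R)*0 = 0)
(-9 - 91)*E(-12, a(-3)) = (-9 - 91)*0 = -100*0 = 0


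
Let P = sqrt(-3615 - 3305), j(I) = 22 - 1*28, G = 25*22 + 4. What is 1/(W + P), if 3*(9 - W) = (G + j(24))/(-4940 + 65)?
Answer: 1933030125/1497592826929 - 427781250*I*sqrt(1730)/1497592826929 ≈ 0.0012908 - 0.011881*I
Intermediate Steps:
G = 554 (G = 550 + 4 = 554)
j(I) = -6 (j(I) = 22 - 28 = -6)
W = 132173/14625 (W = 9 - (554 - 6)/(3*(-4940 + 65)) = 9 - 548/(3*(-4875)) = 9 - 548*(-1)/(3*4875) = 9 - 1/3*(-548/4875) = 9 + 548/14625 = 132173/14625 ≈ 9.0375)
P = 2*I*sqrt(1730) (P = sqrt(-6920) = 2*I*sqrt(1730) ≈ 83.187*I)
1/(W + P) = 1/(132173/14625 + 2*I*sqrt(1730))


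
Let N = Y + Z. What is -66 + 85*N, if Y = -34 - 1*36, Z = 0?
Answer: -6016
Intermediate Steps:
Y = -70 (Y = -34 - 36 = -70)
N = -70 (N = -70 + 0 = -70)
-66 + 85*N = -66 + 85*(-70) = -66 - 5950 = -6016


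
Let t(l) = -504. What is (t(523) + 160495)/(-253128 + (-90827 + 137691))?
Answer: -159991/206264 ≈ -0.77566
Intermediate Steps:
(t(523) + 160495)/(-253128 + (-90827 + 137691)) = (-504 + 160495)/(-253128 + (-90827 + 137691)) = 159991/(-253128 + 46864) = 159991/(-206264) = 159991*(-1/206264) = -159991/206264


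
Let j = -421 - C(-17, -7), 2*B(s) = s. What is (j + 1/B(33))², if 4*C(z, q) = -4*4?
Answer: 189310081/1089 ≈ 1.7384e+5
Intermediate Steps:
B(s) = s/2
C(z, q) = -4 (C(z, q) = (-4*4)/4 = (¼)*(-16) = -4)
j = -417 (j = -421 - 1*(-4) = -421 + 4 = -417)
(j + 1/B(33))² = (-417 + 1/((½)*33))² = (-417 + 1/(33/2))² = (-417 + 2/33)² = (-13759/33)² = 189310081/1089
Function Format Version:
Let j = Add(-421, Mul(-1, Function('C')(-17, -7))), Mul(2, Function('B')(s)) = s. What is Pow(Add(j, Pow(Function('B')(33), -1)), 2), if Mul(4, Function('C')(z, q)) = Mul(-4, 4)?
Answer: Rational(189310081, 1089) ≈ 1.7384e+5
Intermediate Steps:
Function('B')(s) = Mul(Rational(1, 2), s)
Function('C')(z, q) = -4 (Function('C')(z, q) = Mul(Rational(1, 4), Mul(-4, 4)) = Mul(Rational(1, 4), -16) = -4)
j = -417 (j = Add(-421, Mul(-1, -4)) = Add(-421, 4) = -417)
Pow(Add(j, Pow(Function('B')(33), -1)), 2) = Pow(Add(-417, Pow(Mul(Rational(1, 2), 33), -1)), 2) = Pow(Add(-417, Pow(Rational(33, 2), -1)), 2) = Pow(Add(-417, Rational(2, 33)), 2) = Pow(Rational(-13759, 33), 2) = Rational(189310081, 1089)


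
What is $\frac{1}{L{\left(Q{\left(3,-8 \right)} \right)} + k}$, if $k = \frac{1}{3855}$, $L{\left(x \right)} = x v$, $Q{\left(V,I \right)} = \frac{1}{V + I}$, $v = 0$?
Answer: $3855$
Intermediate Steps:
$Q{\left(V,I \right)} = \frac{1}{I + V}$
$L{\left(x \right)} = 0$ ($L{\left(x \right)} = x 0 = 0$)
$k = \frac{1}{3855} \approx 0.0002594$
$\frac{1}{L{\left(Q{\left(3,-8 \right)} \right)} + k} = \frac{1}{0 + \frac{1}{3855}} = \frac{1}{\frac{1}{3855}} = 3855$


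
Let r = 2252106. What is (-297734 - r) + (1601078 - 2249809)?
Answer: -3198571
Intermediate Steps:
(-297734 - r) + (1601078 - 2249809) = (-297734 - 1*2252106) + (1601078 - 2249809) = (-297734 - 2252106) - 648731 = -2549840 - 648731 = -3198571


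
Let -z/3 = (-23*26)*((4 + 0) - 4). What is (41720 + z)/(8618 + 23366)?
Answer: 5215/3998 ≈ 1.3044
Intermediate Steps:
z = 0 (z = -3*(-23*26)*((4 + 0) - 4) = -(-1794)*(4 - 4) = -(-1794)*0 = -3*0 = 0)
(41720 + z)/(8618 + 23366) = (41720 + 0)/(8618 + 23366) = 41720/31984 = 41720*(1/31984) = 5215/3998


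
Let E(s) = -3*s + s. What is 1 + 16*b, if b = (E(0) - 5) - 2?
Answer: -111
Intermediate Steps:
E(s) = -2*s
b = -7 (b = (-2*0 - 5) - 2 = (0 - 5) - 2 = -5 - 2 = -7)
1 + 16*b = 1 + 16*(-7) = 1 - 112 = -111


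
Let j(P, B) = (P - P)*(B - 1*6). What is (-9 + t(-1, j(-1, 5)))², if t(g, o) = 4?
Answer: 25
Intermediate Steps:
j(P, B) = 0 (j(P, B) = 0*(B - 6) = 0*(-6 + B) = 0)
(-9 + t(-1, j(-1, 5)))² = (-9 + 4)² = (-5)² = 25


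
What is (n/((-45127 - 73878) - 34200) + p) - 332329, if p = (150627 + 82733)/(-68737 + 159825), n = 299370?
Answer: -57971103180774/174439213 ≈ -3.3233e+5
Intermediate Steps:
p = 14585/5693 (p = 233360/91088 = 233360*(1/91088) = 14585/5693 ≈ 2.5619)
(n/((-45127 - 73878) - 34200) + p) - 332329 = (299370/((-45127 - 73878) - 34200) + 14585/5693) - 332329 = (299370/(-119005 - 34200) + 14585/5693) - 332329 = (299370/(-153205) + 14585/5693) - 332329 = (299370*(-1/153205) + 14585/5693) - 332329 = (-59874/30641 + 14585/5693) - 332329 = 106036303/174439213 - 332329 = -57971103180774/174439213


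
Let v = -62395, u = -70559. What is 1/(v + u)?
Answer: -1/132954 ≈ -7.5214e-6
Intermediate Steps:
1/(v + u) = 1/(-62395 - 70559) = 1/(-132954) = -1/132954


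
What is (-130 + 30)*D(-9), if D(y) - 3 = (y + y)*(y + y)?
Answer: -32700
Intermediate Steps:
D(y) = 3 + 4*y² (D(y) = 3 + (y + y)*(y + y) = 3 + (2*y)*(2*y) = 3 + 4*y²)
(-130 + 30)*D(-9) = (-130 + 30)*(3 + 4*(-9)²) = -100*(3 + 4*81) = -100*(3 + 324) = -100*327 = -32700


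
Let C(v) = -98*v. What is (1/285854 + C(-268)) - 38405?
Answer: -3470553413/285854 ≈ -12141.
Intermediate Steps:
(1/285854 + C(-268)) - 38405 = (1/285854 - 98*(-268)) - 38405 = (1/285854 + 26264) - 38405 = 7507669457/285854 - 38405 = -3470553413/285854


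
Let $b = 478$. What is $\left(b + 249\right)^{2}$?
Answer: $528529$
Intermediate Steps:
$\left(b + 249\right)^{2} = \left(478 + 249\right)^{2} = 727^{2} = 528529$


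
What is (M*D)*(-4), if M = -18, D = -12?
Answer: -864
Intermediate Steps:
(M*D)*(-4) = -18*(-12)*(-4) = 216*(-4) = -864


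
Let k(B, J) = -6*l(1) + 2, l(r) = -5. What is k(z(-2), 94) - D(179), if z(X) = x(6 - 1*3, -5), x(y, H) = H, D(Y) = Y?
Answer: -147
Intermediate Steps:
z(X) = -5
k(B, J) = 32 (k(B, J) = -6*(-5) + 2 = 30 + 2 = 32)
k(z(-2), 94) - D(179) = 32 - 1*179 = 32 - 179 = -147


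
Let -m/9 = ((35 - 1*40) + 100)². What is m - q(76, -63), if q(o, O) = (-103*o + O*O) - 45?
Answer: -77321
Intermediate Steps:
q(o, O) = -45 + O² - 103*o (q(o, O) = (-103*o + O²) - 45 = (O² - 103*o) - 45 = -45 + O² - 103*o)
m = -81225 (m = -9*((35 - 1*40) + 100)² = -9*((35 - 40) + 100)² = -9*(-5 + 100)² = -9*95² = -9*9025 = -81225)
m - q(76, -63) = -81225 - (-45 + (-63)² - 103*76) = -81225 - (-45 + 3969 - 7828) = -81225 - 1*(-3904) = -81225 + 3904 = -77321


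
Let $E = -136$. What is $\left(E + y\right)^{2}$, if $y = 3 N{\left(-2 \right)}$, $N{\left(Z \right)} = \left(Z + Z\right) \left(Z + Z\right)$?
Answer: $7744$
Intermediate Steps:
$N{\left(Z \right)} = 4 Z^{2}$ ($N{\left(Z \right)} = 2 Z 2 Z = 4 Z^{2}$)
$y = 48$ ($y = 3 \cdot 4 \left(-2\right)^{2} = 3 \cdot 4 \cdot 4 = 3 \cdot 16 = 48$)
$\left(E + y\right)^{2} = \left(-136 + 48\right)^{2} = \left(-88\right)^{2} = 7744$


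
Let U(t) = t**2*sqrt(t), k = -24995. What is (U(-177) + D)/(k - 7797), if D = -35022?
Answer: 17511/16396 - 31329*I*sqrt(177)/32792 ≈ 1.068 - 12.711*I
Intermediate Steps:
U(t) = t**(5/2)
(U(-177) + D)/(k - 7797) = ((-177)**(5/2) - 35022)/(-24995 - 7797) = (31329*I*sqrt(177) - 35022)/(-32792) = (-35022 + 31329*I*sqrt(177))*(-1/32792) = 17511/16396 - 31329*I*sqrt(177)/32792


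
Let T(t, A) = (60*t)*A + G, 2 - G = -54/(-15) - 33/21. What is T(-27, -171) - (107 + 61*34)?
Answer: 9619364/35 ≈ 2.7484e+5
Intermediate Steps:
G = -1/35 (G = 2 - (-54/(-15) - 33/21) = 2 - (-54*(-1/15) - 33*1/21) = 2 - (18/5 - 11/7) = 2 - 1*71/35 = 2 - 71/35 = -1/35 ≈ -0.028571)
T(t, A) = -1/35 + 60*A*t (T(t, A) = (60*t)*A - 1/35 = 60*A*t - 1/35 = -1/35 + 60*A*t)
T(-27, -171) - (107 + 61*34) = (-1/35 + 60*(-171)*(-27)) - (107 + 61*34) = (-1/35 + 277020) - (107 + 2074) = 9695699/35 - 1*2181 = 9695699/35 - 2181 = 9619364/35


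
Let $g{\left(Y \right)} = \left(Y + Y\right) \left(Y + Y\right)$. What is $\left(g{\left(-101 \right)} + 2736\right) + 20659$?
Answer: $64199$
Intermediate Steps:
$g{\left(Y \right)} = 4 Y^{2}$ ($g{\left(Y \right)} = 2 Y 2 Y = 4 Y^{2}$)
$\left(g{\left(-101 \right)} + 2736\right) + 20659 = \left(4 \left(-101\right)^{2} + 2736\right) + 20659 = \left(4 \cdot 10201 + 2736\right) + 20659 = \left(40804 + 2736\right) + 20659 = 43540 + 20659 = 64199$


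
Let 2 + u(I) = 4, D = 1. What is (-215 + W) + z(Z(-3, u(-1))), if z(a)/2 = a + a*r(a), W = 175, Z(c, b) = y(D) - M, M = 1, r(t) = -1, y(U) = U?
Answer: -40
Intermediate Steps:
u(I) = 2 (u(I) = -2 + 4 = 2)
Z(c, b) = 0 (Z(c, b) = 1 - 1*1 = 1 - 1 = 0)
z(a) = 0 (z(a) = 2*(a + a*(-1)) = 2*(a - a) = 2*0 = 0)
(-215 + W) + z(Z(-3, u(-1))) = (-215 + 175) + 0 = -40 + 0 = -40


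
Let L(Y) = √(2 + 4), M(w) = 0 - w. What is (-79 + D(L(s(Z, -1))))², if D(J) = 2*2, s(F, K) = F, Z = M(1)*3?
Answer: 5625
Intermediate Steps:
M(w) = -w
Z = -3 (Z = -1*1*3 = -1*3 = -3)
L(Y) = √6
D(J) = 4
(-79 + D(L(s(Z, -1))))² = (-79 + 4)² = (-75)² = 5625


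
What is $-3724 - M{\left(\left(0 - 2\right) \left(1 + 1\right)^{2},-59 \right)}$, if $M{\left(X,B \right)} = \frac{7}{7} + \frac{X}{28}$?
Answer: $- \frac{26073}{7} \approx -3724.7$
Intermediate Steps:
$M{\left(X,B \right)} = 1 + \frac{X}{28}$ ($M{\left(X,B \right)} = 7 \cdot \frac{1}{7} + X \frac{1}{28} = 1 + \frac{X}{28}$)
$-3724 - M{\left(\left(0 - 2\right) \left(1 + 1\right)^{2},-59 \right)} = -3724 - \left(1 + \frac{\left(0 - 2\right) \left(1 + 1\right)^{2}}{28}\right) = -3724 - \left(1 + \frac{\left(-2\right) 2^{2}}{28}\right) = -3724 - \left(1 + \frac{\left(-2\right) 4}{28}\right) = -3724 - \left(1 + \frac{1}{28} \left(-8\right)\right) = -3724 - \left(1 - \frac{2}{7}\right) = -3724 - \frac{5}{7} = - \frac{26073}{7}$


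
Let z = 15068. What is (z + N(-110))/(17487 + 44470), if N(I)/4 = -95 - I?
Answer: 15128/61957 ≈ 0.24417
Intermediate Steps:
N(I) = -380 - 4*I (N(I) = 4*(-95 - I) = -380 - 4*I)
(z + N(-110))/(17487 + 44470) = (15068 + (-380 - 4*(-110)))/(17487 + 44470) = (15068 + (-380 + 440))/61957 = (15068 + 60)*(1/61957) = 15128*(1/61957) = 15128/61957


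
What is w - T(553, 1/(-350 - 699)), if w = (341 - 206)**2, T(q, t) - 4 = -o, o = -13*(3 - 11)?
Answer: 18325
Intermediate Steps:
o = 104 (o = -13*(-8) = 104)
T(q, t) = -100 (T(q, t) = 4 - 1*104 = 4 - 104 = -100)
w = 18225 (w = 135**2 = 18225)
w - T(553, 1/(-350 - 699)) = 18225 - 1*(-100) = 18225 + 100 = 18325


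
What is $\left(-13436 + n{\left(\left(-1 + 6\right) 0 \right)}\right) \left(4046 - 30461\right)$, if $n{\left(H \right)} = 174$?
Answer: $350315730$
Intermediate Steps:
$\left(-13436 + n{\left(\left(-1 + 6\right) 0 \right)}\right) \left(4046 - 30461\right) = \left(-13436 + 174\right) \left(4046 - 30461\right) = \left(-13262\right) \left(-26415\right) = 350315730$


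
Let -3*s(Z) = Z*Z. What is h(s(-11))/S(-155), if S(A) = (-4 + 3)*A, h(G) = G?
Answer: -121/465 ≈ -0.26021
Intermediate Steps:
s(Z) = -Z²/3 (s(Z) = -Z*Z/3 = -Z²/3)
S(A) = -A
h(s(-11))/S(-155) = (-⅓*(-11)²)/((-1*(-155))) = -⅓*121/155 = -121/3*1/155 = -121/465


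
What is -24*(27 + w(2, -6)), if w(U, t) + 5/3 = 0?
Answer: -608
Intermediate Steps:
w(U, t) = -5/3 (w(U, t) = -5/3 + 0 = -5/3)
-24*(27 + w(2, -6)) = -24*(27 - 5/3) = -24*76/3 = -608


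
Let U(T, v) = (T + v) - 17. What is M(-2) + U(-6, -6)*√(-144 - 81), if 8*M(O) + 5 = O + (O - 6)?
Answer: -15/8 - 435*I ≈ -1.875 - 435.0*I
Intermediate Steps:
U(T, v) = -17 + T + v
M(O) = -11/8 + O/4 (M(O) = -5/8 + (O + (O - 6))/8 = -5/8 + (O + (-6 + O))/8 = -5/8 + (-6 + 2*O)/8 = -5/8 + (-¾ + O/4) = -11/8 + O/4)
M(-2) + U(-6, -6)*√(-144 - 81) = (-11/8 + (¼)*(-2)) + (-17 - 6 - 6)*√(-144 - 81) = (-11/8 - ½) - 435*I = -15/8 - 435*I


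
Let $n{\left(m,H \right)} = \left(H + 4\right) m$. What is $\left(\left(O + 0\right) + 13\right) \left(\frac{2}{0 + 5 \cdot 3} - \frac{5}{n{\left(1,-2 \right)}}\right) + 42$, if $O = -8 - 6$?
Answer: $\frac{1331}{30} \approx 44.367$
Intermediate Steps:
$O = -14$ ($O = -8 - 6 = -14$)
$n{\left(m,H \right)} = m \left(4 + H\right)$ ($n{\left(m,H \right)} = \left(4 + H\right) m = m \left(4 + H\right)$)
$\left(\left(O + 0\right) + 13\right) \left(\frac{2}{0 + 5 \cdot 3} - \frac{5}{n{\left(1,-2 \right)}}\right) + 42 = \left(\left(-14 + 0\right) + 13\right) \left(\frac{2}{0 + 5 \cdot 3} - \frac{5}{1 \left(4 - 2\right)}\right) + 42 = \left(-14 + 13\right) \left(\frac{2}{0 + 15} - \frac{5}{1 \cdot 2}\right) + 42 = - (\frac{2}{15} - \frac{5}{2}) + 42 = \left(-1\right) \left(- \frac{71}{30}\right) + 42 = \frac{71}{30} + 42 = \frac{1331}{30}$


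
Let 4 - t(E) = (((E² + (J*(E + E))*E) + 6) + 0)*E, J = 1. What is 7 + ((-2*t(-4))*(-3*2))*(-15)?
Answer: -39593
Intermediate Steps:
t(E) = 4 - E*(6 + 3*E²) (t(E) = 4 - (((E² + (1*(E + E))*E) + 6) + 0)*E = 4 - (((E² + (1*(2*E))*E) + 6) + 0)*E = 4 - (((E² + (2*E)*E) + 6) + 0)*E = 4 - (((E² + 2*E²) + 6) + 0)*E = 4 - ((3*E² + 6) + 0)*E = 4 - ((6 + 3*E²) + 0)*E = 4 - (6 + 3*E²)*E = 4 - E*(6 + 3*E²))
7 + ((-2*t(-4))*(-3*2))*(-15) = 7 + ((-2*(4 - 6*(-4) - 3*(-4)³))*(-3*2))*(-15) = 7 + (-2*(4 + 24 - 3*(-64))*(-6))*(-15) = 7 + (-2*(4 + 24 + 192)*(-6))*(-15) = 7 + (-2*220*(-6))*(-15) = 7 - 440*(-6)*(-15) = 7 + 2640*(-15) = 7 - 39600 = -39593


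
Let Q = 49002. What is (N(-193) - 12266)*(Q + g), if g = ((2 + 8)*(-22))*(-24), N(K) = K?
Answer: -676299438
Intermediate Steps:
g = 5280 (g = (10*(-22))*(-24) = -220*(-24) = 5280)
(N(-193) - 12266)*(Q + g) = (-193 - 12266)*(49002 + 5280) = -12459*54282 = -676299438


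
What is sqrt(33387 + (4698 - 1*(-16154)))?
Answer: sqrt(54239) ≈ 232.89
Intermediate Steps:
sqrt(33387 + (4698 - 1*(-16154))) = sqrt(33387 + (4698 + 16154)) = sqrt(33387 + 20852) = sqrt(54239)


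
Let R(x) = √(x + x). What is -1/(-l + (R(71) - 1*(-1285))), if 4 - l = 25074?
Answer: -26355/694585883 + √142/694585883 ≈ -3.7926e-5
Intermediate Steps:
l = -25070 (l = 4 - 1*25074 = 4 - 25074 = -25070)
R(x) = √2*√x (R(x) = √(2*x) = √2*√x)
-1/(-l + (R(71) - 1*(-1285))) = -1/(-1*(-25070) + (√2*√71 - 1*(-1285))) = -1/(25070 + (√142 + 1285)) = -1/(25070 + (1285 + √142)) = -1/(26355 + √142)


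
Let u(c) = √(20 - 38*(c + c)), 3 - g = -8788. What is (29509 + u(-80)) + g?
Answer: 38300 + 10*√61 ≈ 38378.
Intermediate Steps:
g = 8791 (g = 3 - 1*(-8788) = 3 + 8788 = 8791)
u(c) = √(20 - 76*c)
(29509 + u(-80)) + g = (29509 + 2*√(5 - 19*(-80))) + 8791 = (29509 + 2*√(5 + 1520)) + 8791 = (29509 + 2*√1525) + 8791 = (29509 + 2*(5*√61)) + 8791 = (29509 + 10*√61) + 8791 = 38300 + 10*√61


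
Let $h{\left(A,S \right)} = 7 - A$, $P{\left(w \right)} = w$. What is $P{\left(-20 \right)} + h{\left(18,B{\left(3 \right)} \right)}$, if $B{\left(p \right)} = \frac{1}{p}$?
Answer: $-31$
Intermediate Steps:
$P{\left(-20 \right)} + h{\left(18,B{\left(3 \right)} \right)} = -20 + \left(7 - 18\right) = -20 - 11 = -31$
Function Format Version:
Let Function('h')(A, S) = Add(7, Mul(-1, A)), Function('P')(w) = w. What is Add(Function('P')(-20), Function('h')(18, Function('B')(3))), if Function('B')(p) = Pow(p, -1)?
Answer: -31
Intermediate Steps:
Add(Function('P')(-20), Function('h')(18, Function('B')(3))) = Add(-20, Add(7, Mul(-1, 18))) = Add(-20, Add(7, -18)) = Add(-20, -11) = -31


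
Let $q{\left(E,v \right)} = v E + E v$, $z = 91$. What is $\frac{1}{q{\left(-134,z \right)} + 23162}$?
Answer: $- \frac{1}{1226} \approx -0.00081566$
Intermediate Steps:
$q{\left(E,v \right)} = 2 E v$ ($q{\left(E,v \right)} = E v + E v = 2 E v$)
$\frac{1}{q{\left(-134,z \right)} + 23162} = \frac{1}{2 \left(-134\right) 91 + 23162} = \frac{1}{-24388 + 23162} = \frac{1}{-1226} = - \frac{1}{1226}$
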